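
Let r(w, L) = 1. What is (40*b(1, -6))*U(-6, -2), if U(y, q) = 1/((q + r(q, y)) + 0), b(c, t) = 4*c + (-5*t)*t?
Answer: 7040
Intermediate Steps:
b(c, t) = -5*t² + 4*c (b(c, t) = 4*c - 5*t² = -5*t² + 4*c)
U(y, q) = 1/(1 + q) (U(y, q) = 1/((q + 1) + 0) = 1/((1 + q) + 0) = 1/(1 + q))
(40*b(1, -6))*U(-6, -2) = (40*(-5*(-6)² + 4*1))/(1 - 2) = (40*(-5*36 + 4))/(-1) = (40*(-180 + 4))*(-1) = (40*(-176))*(-1) = -7040*(-1) = 7040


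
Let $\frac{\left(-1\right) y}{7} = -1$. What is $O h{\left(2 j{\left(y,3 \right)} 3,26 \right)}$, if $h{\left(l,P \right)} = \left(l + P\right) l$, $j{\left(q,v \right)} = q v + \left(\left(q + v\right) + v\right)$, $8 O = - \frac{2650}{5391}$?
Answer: $- \frac{5180750}{1797} \approx -2883.0$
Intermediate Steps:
$y = 7$ ($y = \left(-7\right) \left(-1\right) = 7$)
$O = - \frac{1325}{21564}$ ($O = \frac{\left(-2650\right) \frac{1}{5391}}{8} = \frac{1}{8} \left(- \frac{2650}{5391}\right) = - \frac{1325}{21564} \approx -0.061445$)
$j{\left(q,v \right)} = q + 2 v + q v$ ($j{\left(q,v \right)} = q v + \left(q + 2 v\right) = q + 2 v + q v$)
$h{\left(l,P \right)} = l \left(P + l\right)$ ($h{\left(l,P \right)} = \left(P + l\right) l = l \left(P + l\right)$)
$O h{\left(2 j{\left(y,3 \right)} 3,26 \right)} = - \frac{1325 \cdot 2 \left(7 + 2 \cdot 3 + 7 \cdot 3\right) 3 \left(26 + 2 \left(7 + 2 \cdot 3 + 7 \cdot 3\right) 3\right)}{21564} = - \frac{1325 \cdot 2 \left(7 + 6 + 21\right) 3 \left(26 + 2 \left(7 + 6 + 21\right) 3\right)}{21564} = - \frac{1325 \cdot 2 \cdot 34 \cdot 3 \left(26 + 2 \cdot 34 \cdot 3\right)}{21564} = - \frac{1325 \cdot 68 \cdot 3 \left(26 + 68 \cdot 3\right)}{21564} = - \frac{1325 \cdot 204 \left(26 + 204\right)}{21564} = - \frac{1325 \cdot 204 \cdot 230}{21564} = \left(- \frac{1325}{21564}\right) 46920 = - \frac{5180750}{1797}$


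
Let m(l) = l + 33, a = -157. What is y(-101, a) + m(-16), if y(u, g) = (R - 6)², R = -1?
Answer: 66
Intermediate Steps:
y(u, g) = 49 (y(u, g) = (-1 - 6)² = (-7)² = 49)
m(l) = 33 + l
y(-101, a) + m(-16) = 49 + (33 - 16) = 49 + 17 = 66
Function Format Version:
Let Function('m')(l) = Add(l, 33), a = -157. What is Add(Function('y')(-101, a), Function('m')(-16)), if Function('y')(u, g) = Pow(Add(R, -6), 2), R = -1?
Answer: 66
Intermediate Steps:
Function('y')(u, g) = 49 (Function('y')(u, g) = Pow(Add(-1, -6), 2) = Pow(-7, 2) = 49)
Function('m')(l) = Add(33, l)
Add(Function('y')(-101, a), Function('m')(-16)) = Add(49, Add(33, -16)) = Add(49, 17) = 66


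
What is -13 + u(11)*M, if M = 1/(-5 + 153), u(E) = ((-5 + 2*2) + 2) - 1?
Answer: -13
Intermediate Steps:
u(E) = 0 (u(E) = ((-5 + 4) + 2) - 1 = (-1 + 2) - 1 = 1 - 1 = 0)
M = 1/148 ≈ 0.0067568
-13 + u(11)*M = -13 + 0*(1/148) = -13 + 0 = -13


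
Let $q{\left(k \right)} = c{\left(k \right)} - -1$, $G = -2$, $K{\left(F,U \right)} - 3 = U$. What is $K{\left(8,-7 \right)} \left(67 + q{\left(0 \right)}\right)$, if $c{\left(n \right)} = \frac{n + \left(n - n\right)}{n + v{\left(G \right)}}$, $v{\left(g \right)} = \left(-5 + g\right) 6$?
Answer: $-272$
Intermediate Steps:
$K{\left(F,U \right)} = 3 + U$
$v{\left(g \right)} = -30 + 6 g$
$c{\left(n \right)} = \frac{n}{-42 + n}$ ($c{\left(n \right)} = \frac{n + \left(n - n\right)}{n + \left(-30 + 6 \left(-2\right)\right)} = \frac{n + 0}{n - 42} = \frac{n}{n - 42} = \frac{n}{-42 + n}$)
$q{\left(k \right)} = 1 + \frac{k}{-42 + k}$ ($q{\left(k \right)} = \frac{k}{-42 + k} - -1 = \frac{k}{-42 + k} + 1 = 1 + \frac{k}{-42 + k}$)
$K{\left(8,-7 \right)} \left(67 + q{\left(0 \right)}\right) = \left(3 - 7\right) \left(67 + \frac{2 \left(-21 + 0\right)}{-42 + 0}\right) = - 4 \left(67 + 2 \frac{1}{-42} \left(-21\right)\right) = - 4 \left(67 + 2 \left(- \frac{1}{42}\right) \left(-21\right)\right) = - 4 \left(67 + 1\right) = \left(-4\right) 68 = -272$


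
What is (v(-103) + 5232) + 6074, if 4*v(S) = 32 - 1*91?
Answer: 45165/4 ≈ 11291.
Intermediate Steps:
v(S) = -59/4 (v(S) = (32 - 1*91)/4 = (32 - 91)/4 = (¼)*(-59) = -59/4)
(v(-103) + 5232) + 6074 = (-59/4 + 5232) + 6074 = 20869/4 + 6074 = 45165/4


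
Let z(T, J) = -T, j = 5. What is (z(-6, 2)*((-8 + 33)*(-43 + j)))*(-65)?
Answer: 370500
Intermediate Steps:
(z(-6, 2)*((-8 + 33)*(-43 + j)))*(-65) = ((-1*(-6))*((-8 + 33)*(-43 + 5)))*(-65) = (6*(25*(-38)))*(-65) = (6*(-950))*(-65) = -5700*(-65) = 370500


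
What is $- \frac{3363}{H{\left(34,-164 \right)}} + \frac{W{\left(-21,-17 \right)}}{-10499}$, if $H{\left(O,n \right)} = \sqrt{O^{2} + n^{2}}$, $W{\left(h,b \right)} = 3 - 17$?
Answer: $\frac{14}{10499} - \frac{3363 \sqrt{7013}}{14026} \approx -20.078$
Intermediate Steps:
$W{\left(h,b \right)} = -14$
$- \frac{3363}{H{\left(34,-164 \right)}} + \frac{W{\left(-21,-17 \right)}}{-10499} = - \frac{3363}{\sqrt{34^{2} + \left(-164\right)^{2}}} - \frac{14}{-10499} = - \frac{3363}{\sqrt{1156 + 26896}} - - \frac{14}{10499} = - \frac{3363}{\sqrt{28052}} + \frac{14}{10499} = - \frac{3363}{2 \sqrt{7013}} + \frac{14}{10499} = - 3363 \frac{\sqrt{7013}}{14026} + \frac{14}{10499} = - \frac{3363 \sqrt{7013}}{14026} + \frac{14}{10499} = \frac{14}{10499} - \frac{3363 \sqrt{7013}}{14026}$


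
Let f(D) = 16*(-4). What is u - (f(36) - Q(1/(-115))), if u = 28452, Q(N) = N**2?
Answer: 377124101/13225 ≈ 28516.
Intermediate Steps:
f(D) = -64
u - (f(36) - Q(1/(-115))) = 28452 - (-64 - (1/(-115))**2) = 28452 - (-64 - (-1/115)**2) = 28452 - (-64 - 1*1/13225) = 28452 - (-64 - 1/13225) = 28452 - 1*(-846401/13225) = 28452 + 846401/13225 = 377124101/13225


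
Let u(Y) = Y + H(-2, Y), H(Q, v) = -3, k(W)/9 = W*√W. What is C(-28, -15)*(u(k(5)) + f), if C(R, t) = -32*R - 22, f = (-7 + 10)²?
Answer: 5244 + 39330*√5 ≈ 93189.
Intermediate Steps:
k(W) = 9*W^(3/2) (k(W) = 9*(W*√W) = 9*W^(3/2))
f = 9 (f = 3² = 9)
u(Y) = -3 + Y (u(Y) = Y - 3 = -3 + Y)
C(R, t) = -22 - 32*R
C(-28, -15)*(u(k(5)) + f) = (-22 - 32*(-28))*((-3 + 9*5^(3/2)) + 9) = (-22 + 896)*((-3 + 9*(5*√5)) + 9) = 874*((-3 + 45*√5) + 9) = 874*(6 + 45*√5) = 5244 + 39330*√5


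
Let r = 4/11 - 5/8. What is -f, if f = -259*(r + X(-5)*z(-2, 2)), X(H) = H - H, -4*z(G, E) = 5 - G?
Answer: -5957/88 ≈ -67.693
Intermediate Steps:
z(G, E) = -5/4 + G/4 (z(G, E) = -(5 - G)/4 = -5/4 + G/4)
X(H) = 0
r = -23/88 (r = 4*(1/11) - 5*⅛ = 4/11 - 5/8 = -23/88 ≈ -0.26136)
f = 5957/88 (f = -259*(-23/88 + 0*(-5/4 + (¼)*(-2))) = -259*(-23/88 + 0*(-5/4 - ½)) = -259*(-23/88 + 0*(-7/4)) = -259*(-23/88 + 0) = -259*(-23/88) = 5957/88 ≈ 67.693)
-f = -1*5957/88 = -5957/88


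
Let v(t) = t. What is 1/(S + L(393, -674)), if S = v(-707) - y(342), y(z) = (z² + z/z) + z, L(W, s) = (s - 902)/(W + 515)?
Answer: -227/26789572 ≈ -8.4734e-6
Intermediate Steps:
L(W, s) = (-902 + s)/(515 + W)
y(z) = 1 + z + z² (y(z) = (z² + 1) + z = (1 + z²) + z = 1 + z + z²)
S = -118014 (S = -707 - (1 + 342 + 342²) = -707 - (1 + 342 + 116964) = -707 - 1*117307 = -707 - 117307 = -118014)
1/(S + L(393, -674)) = 1/(-118014 + (-902 - 674)/(515 + 393)) = 1/(-118014 - 1576/908) = 1/(-118014 + (1/908)*(-1576)) = 1/(-118014 - 394/227) = 1/(-26789572/227) = -227/26789572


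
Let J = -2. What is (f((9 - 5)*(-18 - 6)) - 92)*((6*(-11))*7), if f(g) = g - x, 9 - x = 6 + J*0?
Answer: 88242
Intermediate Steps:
x = 3 (x = 9 - (6 - 2*0) = 9 - (6 + 0) = 9 - 1*6 = 9 - 6 = 3)
f(g) = -3 + g (f(g) = g - 1*3 = g - 3 = -3 + g)
(f((9 - 5)*(-18 - 6)) - 92)*((6*(-11))*7) = ((-3 + (9 - 5)*(-18 - 6)) - 92)*((6*(-11))*7) = ((-3 + 4*(-24)) - 92)*(-66*7) = ((-3 - 96) - 92)*(-462) = (-99 - 92)*(-462) = -191*(-462) = 88242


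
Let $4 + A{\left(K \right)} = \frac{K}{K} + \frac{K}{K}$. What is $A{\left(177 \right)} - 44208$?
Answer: $-44210$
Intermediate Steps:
$A{\left(K \right)} = -2$ ($A{\left(K \right)} = -4 + \left(\frac{K}{K} + \frac{K}{K}\right) = -4 + \left(1 + 1\right) = -4 + 2 = -2$)
$A{\left(177 \right)} - 44208 = -2 - 44208 = -44210$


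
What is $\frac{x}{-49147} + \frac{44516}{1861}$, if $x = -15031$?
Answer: $\frac{2215800543}{91462567} \approx 24.226$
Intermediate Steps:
$\frac{x}{-49147} + \frac{44516}{1861} = - \frac{15031}{-49147} + \frac{44516}{1861} = \left(-15031\right) \left(- \frac{1}{49147}\right) + 44516 \cdot \frac{1}{1861} = \frac{15031}{49147} + \frac{44516}{1861} = \frac{2215800543}{91462567}$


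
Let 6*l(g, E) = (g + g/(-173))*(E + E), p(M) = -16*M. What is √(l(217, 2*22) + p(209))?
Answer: 4*I*√3025770/519 ≈ 13.406*I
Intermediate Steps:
l(g, E) = 172*E*g/519 (l(g, E) = ((g + g/(-173))*(E + E))/6 = ((g + g*(-1/173))*(2*E))/6 = ((g - g/173)*(2*E))/6 = ((172*g/173)*(2*E))/6 = (344*E*g/173)/6 = 172*E*g/519)
√(l(217, 2*22) + p(209)) = √((172/519)*(2*22)*217 - 16*209) = √((172/519)*44*217 - 3344) = √(1642256/519 - 3344) = √(-93280/519) = 4*I*√3025770/519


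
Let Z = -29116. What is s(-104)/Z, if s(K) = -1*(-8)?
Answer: -2/7279 ≈ -0.00027476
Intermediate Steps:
s(K) = 8
s(-104)/Z = 8/(-29116) = 8*(-1/29116) = -2/7279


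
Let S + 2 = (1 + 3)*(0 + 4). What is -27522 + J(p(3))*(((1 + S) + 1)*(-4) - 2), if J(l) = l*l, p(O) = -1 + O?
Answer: -27786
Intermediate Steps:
J(l) = l²
S = 14 (S = -2 + (1 + 3)*(0 + 4) = -2 + 4*4 = -2 + 16 = 14)
-27522 + J(p(3))*(((1 + S) + 1)*(-4) - 2) = -27522 + (-1 + 3)²*(((1 + 14) + 1)*(-4) - 2) = -27522 + 2²*((15 + 1)*(-4) - 2) = -27522 + 4*(16*(-4) - 2) = -27522 + 4*(-64 - 2) = -27522 + 4*(-66) = -27522 - 264 = -27786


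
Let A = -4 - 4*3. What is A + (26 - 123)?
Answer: -113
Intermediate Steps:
A = -16 (A = -4 - 12 = -16)
A + (26 - 123) = -16 + (26 - 123) = -16 - 97 = -113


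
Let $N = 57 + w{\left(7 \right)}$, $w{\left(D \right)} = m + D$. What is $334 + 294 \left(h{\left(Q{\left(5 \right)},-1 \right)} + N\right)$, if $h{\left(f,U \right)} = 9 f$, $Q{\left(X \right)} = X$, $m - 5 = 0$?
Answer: $33850$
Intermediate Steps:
$m = 5$ ($m = 5 + 0 = 5$)
$w{\left(D \right)} = 5 + D$
$N = 69$ ($N = 57 + \left(5 + 7\right) = 57 + 12 = 69$)
$334 + 294 \left(h{\left(Q{\left(5 \right)},-1 \right)} + N\right) = 334 + 294 \left(9 \cdot 5 + 69\right) = 334 + 294 \left(45 + 69\right) = 334 + 294 \cdot 114 = 334 + 33516 = 33850$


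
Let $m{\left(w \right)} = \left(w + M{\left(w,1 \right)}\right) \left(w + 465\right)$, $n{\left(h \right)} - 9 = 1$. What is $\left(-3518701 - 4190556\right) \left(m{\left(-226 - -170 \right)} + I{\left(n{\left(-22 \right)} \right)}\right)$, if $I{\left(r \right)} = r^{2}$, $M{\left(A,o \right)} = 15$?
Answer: $128505604933$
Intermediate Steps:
$n{\left(h \right)} = 10$ ($n{\left(h \right)} = 9 + 1 = 10$)
$m{\left(w \right)} = \left(15 + w\right) \left(465 + w\right)$ ($m{\left(w \right)} = \left(w + 15\right) \left(w + 465\right) = \left(15 + w\right) \left(465 + w\right)$)
$\left(-3518701 - 4190556\right) \left(m{\left(-226 - -170 \right)} + I{\left(n{\left(-22 \right)} \right)}\right) = \left(-3518701 - 4190556\right) \left(\left(6975 + \left(-226 - -170\right)^{2} + 480 \left(-226 - -170\right)\right) + 10^{2}\right) = - 7709257 \left(\left(6975 + \left(-226 + 170\right)^{2} + 480 \left(-226 + 170\right)\right) + 100\right) = - 7709257 \left(\left(6975 + \left(-56\right)^{2} + 480 \left(-56\right)\right) + 100\right) = - 7709257 \left(\left(6975 + 3136 - 26880\right) + 100\right) = - 7709257 \left(-16769 + 100\right) = \left(-7709257\right) \left(-16669\right) = 128505604933$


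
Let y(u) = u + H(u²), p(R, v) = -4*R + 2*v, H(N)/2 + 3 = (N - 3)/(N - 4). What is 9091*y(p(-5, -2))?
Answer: 13754683/126 ≈ 1.0916e+5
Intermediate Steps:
H(N) = -6 + 2*(-3 + N)/(-4 + N) (H(N) = -6 + 2*((N - 3)/(N - 4)) = -6 + 2*((-3 + N)/(-4 + N)) = -6 + 2*(-3 + N)/(-4 + N))
y(u) = u + 2*(9 - 2*u²)/(-4 + u²)
9091*y(p(-5, -2)) = 9091*((18 - 4*(-4*(-5) + 2*(-2))² + (-4*(-5) + 2*(-2))*(-4 + (-4*(-5) + 2*(-2))²))/(-4 + (-4*(-5) + 2*(-2))²)) = 9091*((18 - 4*(20 - 4)² + (20 - 4)*(-4 + (20 - 4)²))/(-4 + (20 - 4)²)) = 9091*((18 - 4*16² + 16*(-4 + 16²))/(-4 + 16²)) = 9091*((18 - 4*256 + 16*(-4 + 256))/(-4 + 256)) = 9091*((18 - 1024 + 16*252)/252) = 9091*((18 - 1024 + 4032)/252) = 9091*((1/252)*3026) = 9091*(1513/126) = 13754683/126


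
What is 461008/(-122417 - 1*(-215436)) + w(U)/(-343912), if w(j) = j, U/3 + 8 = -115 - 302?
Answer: 158664782521/31990350328 ≈ 4.9598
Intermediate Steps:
U = -1275 (U = -24 + 3*(-115 - 302) = -24 + 3*(-417) = -24 - 1251 = -1275)
461008/(-122417 - 1*(-215436)) + w(U)/(-343912) = 461008/(-122417 - 1*(-215436)) - 1275/(-343912) = 461008/(-122417 + 215436) - 1275*(-1/343912) = 461008/93019 + 1275/343912 = 158664782521/31990350328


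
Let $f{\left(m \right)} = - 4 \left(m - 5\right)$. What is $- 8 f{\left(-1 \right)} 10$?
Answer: $-1920$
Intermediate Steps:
$f{\left(m \right)} = 20 - 4 m$ ($f{\left(m \right)} = - 4 \left(-5 + m\right) = 20 - 4 m$)
$- 8 f{\left(-1 \right)} 10 = - 8 \left(20 - -4\right) 10 = - 8 \left(20 + 4\right) 10 = \left(-8\right) 24 \cdot 10 = \left(-192\right) 10 = -1920$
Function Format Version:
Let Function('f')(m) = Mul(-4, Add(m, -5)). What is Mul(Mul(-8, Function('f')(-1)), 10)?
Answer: -1920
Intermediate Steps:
Function('f')(m) = Add(20, Mul(-4, m)) (Function('f')(m) = Mul(-4, Add(-5, m)) = Add(20, Mul(-4, m)))
Mul(Mul(-8, Function('f')(-1)), 10) = Mul(Mul(-8, Add(20, Mul(-4, -1))), 10) = Mul(Mul(-8, Add(20, 4)), 10) = Mul(Mul(-8, 24), 10) = Mul(-192, 10) = -1920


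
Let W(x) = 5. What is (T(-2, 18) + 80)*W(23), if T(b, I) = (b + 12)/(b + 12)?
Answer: 405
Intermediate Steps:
T(b, I) = 1 (T(b, I) = (12 + b)/(12 + b) = 1)
(T(-2, 18) + 80)*W(23) = (1 + 80)*5 = 81*5 = 405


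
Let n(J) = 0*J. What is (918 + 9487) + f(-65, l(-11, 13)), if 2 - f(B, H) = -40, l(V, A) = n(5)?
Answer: 10447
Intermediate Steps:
n(J) = 0
l(V, A) = 0
f(B, H) = 42 (f(B, H) = 2 - 1*(-40) = 2 + 40 = 42)
(918 + 9487) + f(-65, l(-11, 13)) = (918 + 9487) + 42 = 10405 + 42 = 10447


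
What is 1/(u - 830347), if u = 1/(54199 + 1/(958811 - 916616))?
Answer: -2286926806/1898942812539487 ≈ -1.2043e-6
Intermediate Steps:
u = 42195/2286926806 (u = 1/(54199 + 1/42195) = 1/(2286926806/42195) = 42195/2286926806 ≈ 1.8451e-5)
1/(u - 830347) = 1/(42195/2286926806 - 830347) = 1/(-1898942812539487/2286926806) = -2286926806/1898942812539487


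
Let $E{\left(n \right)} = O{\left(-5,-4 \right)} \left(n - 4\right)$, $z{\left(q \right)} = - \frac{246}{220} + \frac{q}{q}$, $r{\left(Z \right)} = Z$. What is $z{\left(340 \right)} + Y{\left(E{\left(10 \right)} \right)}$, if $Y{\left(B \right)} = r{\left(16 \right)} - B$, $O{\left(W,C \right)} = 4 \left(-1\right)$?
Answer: $\frac{4387}{110} \approx 39.882$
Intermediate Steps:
$O{\left(W,C \right)} = -4$
$z{\left(q \right)} = - \frac{13}{110}$ ($z{\left(q \right)} = \left(-246\right) \frac{1}{220} + 1 = - \frac{123}{110} + 1 = - \frac{13}{110}$)
$E{\left(n \right)} = 16 - 4 n$ ($E{\left(n \right)} = - 4 \left(n - 4\right) = - 4 \left(-4 + n\right) = 16 - 4 n$)
$Y{\left(B \right)} = 16 - B$
$z{\left(340 \right)} + Y{\left(E{\left(10 \right)} \right)} = - \frac{13}{110} + \left(16 - \left(16 - 40\right)\right) = - \frac{13}{110} + \left(16 - -24\right) = - \frac{13}{110} + \left(16 + 24\right) = - \frac{13}{110} + 40 = \frac{4387}{110}$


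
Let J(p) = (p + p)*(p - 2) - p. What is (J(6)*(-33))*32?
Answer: -44352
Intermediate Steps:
J(p) = -p + 2*p*(-2 + p) (J(p) = (2*p)*(-2 + p) - p = 2*p*(-2 + p) - p = -p + 2*p*(-2 + p))
(J(6)*(-33))*32 = ((6*(-5 + 2*6))*(-33))*32 = ((6*(-5 + 12))*(-33))*32 = ((6*7)*(-33))*32 = (42*(-33))*32 = -1386*32 = -44352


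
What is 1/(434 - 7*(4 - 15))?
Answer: 1/511 ≈ 0.0019569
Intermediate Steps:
1/(434 - 7*(4 - 15)) = 1/(434 - 7*(-11)) = 1/(434 + 77) = 1/511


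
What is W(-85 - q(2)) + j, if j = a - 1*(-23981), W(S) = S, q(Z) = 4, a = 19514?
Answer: 43406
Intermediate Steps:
j = 43495 (j = 19514 - 1*(-23981) = 19514 + 23981 = 43495)
W(-85 - q(2)) + j = (-85 - 1*4) + 43495 = (-85 - 4) + 43495 = -89 + 43495 = 43406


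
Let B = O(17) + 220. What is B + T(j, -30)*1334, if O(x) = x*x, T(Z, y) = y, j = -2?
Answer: -39511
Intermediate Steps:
O(x) = x²
B = 509 (B = 17² + 220 = 289 + 220 = 509)
B + T(j, -30)*1334 = 509 - 30*1334 = 509 - 40020 = -39511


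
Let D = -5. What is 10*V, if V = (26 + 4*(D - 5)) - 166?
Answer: -1800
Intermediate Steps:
V = -180 (V = (26 + 4*(-5 - 5)) - 166 = (26 + 4*(-10)) - 166 = (26 - 40) - 166 = -14 - 166 = -180)
10*V = 10*(-180) = -1800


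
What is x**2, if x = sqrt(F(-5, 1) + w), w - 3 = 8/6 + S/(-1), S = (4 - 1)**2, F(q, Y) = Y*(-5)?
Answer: -29/3 ≈ -9.6667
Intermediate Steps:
F(q, Y) = -5*Y
S = 9 (S = 3**2 = 9)
w = -14/3 (w = 3 + (8/6 + 9/(-1)) = 3 + (8*(1/6) + 9*(-1)) = 3 + (4/3 - 9) = 3 - 23/3 = -14/3 ≈ -4.6667)
x = I*sqrt(87)/3 (x = sqrt(-5*1 - 14/3) = sqrt(-5 - 14/3) = sqrt(-29/3) = I*sqrt(87)/3 ≈ 3.1091*I)
x**2 = (I*sqrt(87)/3)**2 = -29/3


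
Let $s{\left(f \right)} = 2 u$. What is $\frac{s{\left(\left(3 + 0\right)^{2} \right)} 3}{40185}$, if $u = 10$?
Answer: $\frac{4}{2679} \approx 0.0014931$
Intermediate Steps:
$s{\left(f \right)} = 20$ ($s{\left(f \right)} = 2 \cdot 10 = 20$)
$\frac{s{\left(\left(3 + 0\right)^{2} \right)} 3}{40185} = \frac{20 \cdot 3}{40185} = 60 \cdot \frac{1}{40185} = \frac{4}{2679}$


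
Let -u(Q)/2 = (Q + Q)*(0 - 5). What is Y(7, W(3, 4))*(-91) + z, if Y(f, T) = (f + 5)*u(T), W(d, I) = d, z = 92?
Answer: -65428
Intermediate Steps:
u(Q) = 20*Q (u(Q) = -2*(Q + Q)*(0 - 5) = -2*2*Q*(-5) = -(-20)*Q = 20*Q)
Y(f, T) = 20*T*(5 + f) (Y(f, T) = (f + 5)*(20*T) = (5 + f)*(20*T) = 20*T*(5 + f))
Y(7, W(3, 4))*(-91) + z = (20*3*(5 + 7))*(-91) + 92 = (20*3*12)*(-91) + 92 = 720*(-91) + 92 = -65520 + 92 = -65428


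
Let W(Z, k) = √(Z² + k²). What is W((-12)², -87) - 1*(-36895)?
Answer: 36895 + 3*√3145 ≈ 37063.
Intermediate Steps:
W((-12)², -87) - 1*(-36895) = √(((-12)²)² + (-87)²) - 1*(-36895) = √(144² + 7569) + 36895 = √(20736 + 7569) + 36895 = √28305 + 36895 = 3*√3145 + 36895 = 36895 + 3*√3145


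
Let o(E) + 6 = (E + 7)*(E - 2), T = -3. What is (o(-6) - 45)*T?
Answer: 177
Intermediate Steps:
o(E) = -6 + (-2 + E)*(7 + E) (o(E) = -6 + (E + 7)*(E - 2) = -6 + (7 + E)*(-2 + E) = -6 + (-2 + E)*(7 + E))
(o(-6) - 45)*T = ((-20 + (-6)² + 5*(-6)) - 45)*(-3) = ((-20 + 36 - 30) - 45)*(-3) = (-14 - 45)*(-3) = -59*(-3) = 177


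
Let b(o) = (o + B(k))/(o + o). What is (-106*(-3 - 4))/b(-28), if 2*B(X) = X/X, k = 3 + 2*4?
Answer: 83104/55 ≈ 1511.0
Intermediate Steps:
k = 11 (k = 3 + 8 = 11)
B(X) = ½ (B(X) = (X/X)/2 = (½)*1 = ½)
b(o) = (½ + o)/(2*o) (b(o) = (o + ½)/(o + o) = (½ + o)/((2*o)) = (½ + o)*(1/(2*o)) = (½ + o)/(2*o))
(-106*(-3 - 4))/b(-28) = (-106*(-3 - 4))/(((¼)*(1 + 2*(-28))/(-28))) = (-106*(-7))/(((¼)*(-1/28)*(1 - 56))) = (-53*(-14))/(((¼)*(-1/28)*(-55))) = 742/(55/112) = 742*(112/55) = 83104/55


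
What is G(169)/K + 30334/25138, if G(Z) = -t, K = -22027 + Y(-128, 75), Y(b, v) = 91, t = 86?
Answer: 166892123/137856792 ≈ 1.2106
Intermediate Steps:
K = -21936 (K = -22027 + 91 = -21936)
G(Z) = -86 (G(Z) = -1*86 = -86)
G(169)/K + 30334/25138 = -86/(-21936) + 30334/25138 = -86*(-1/21936) + 30334*(1/25138) = 43/10968 + 15167/12569 = 166892123/137856792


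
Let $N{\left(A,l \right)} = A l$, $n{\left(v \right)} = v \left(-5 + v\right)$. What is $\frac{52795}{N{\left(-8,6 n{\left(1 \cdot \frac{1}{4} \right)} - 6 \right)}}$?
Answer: $\frac{10559}{21} \approx 502.81$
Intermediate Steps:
$\frac{52795}{N{\left(-8,6 n{\left(1 \cdot \frac{1}{4} \right)} - 6 \right)}} = \frac{52795}{\left(-8\right) \left(6 \cdot 1 \cdot \frac{1}{4} \left(-5 + 1 \cdot \frac{1}{4}\right) - 6\right)} = \frac{52795}{\left(-8\right) \left(6 \frac{-5 + \frac{1}{4}}{4} - 6\right)} = \frac{52795}{\left(-8\right) \left(6 \cdot \frac{1}{4} \left(- \frac{19}{4}\right) - 6\right)} = \frac{52795}{\left(-8\right) \left(6 \left(- \frac{19}{16}\right) - 6\right)} = \frac{52795}{\left(-8\right) \left(- \frac{57}{8} - 6\right)} = \frac{52795}{\left(-8\right) \left(- \frac{105}{8}\right)} = \frac{52795}{105} = 52795 \cdot \frac{1}{105} = \frac{10559}{21}$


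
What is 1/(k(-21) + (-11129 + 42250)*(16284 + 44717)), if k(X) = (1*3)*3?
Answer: 1/1898412130 ≈ 5.2676e-10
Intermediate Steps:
k(X) = 9 (k(X) = 3*3 = 9)
1/(k(-21) + (-11129 + 42250)*(16284 + 44717)) = 1/(9 + (-11129 + 42250)*(16284 + 44717)) = 1/(9 + 31121*61001) = 1/(9 + 1898412121) = 1/1898412130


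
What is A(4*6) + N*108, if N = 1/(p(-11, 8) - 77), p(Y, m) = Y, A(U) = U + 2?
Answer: 545/22 ≈ 24.773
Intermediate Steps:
A(U) = 2 + U
N = -1/88 (N = 1/(-11 - 77) = 1/(-88) = -1/88 ≈ -0.011364)
A(4*6) + N*108 = (2 + 4*6) - 1/88*108 = (2 + 24) - 27/22 = 26 - 27/22 = 545/22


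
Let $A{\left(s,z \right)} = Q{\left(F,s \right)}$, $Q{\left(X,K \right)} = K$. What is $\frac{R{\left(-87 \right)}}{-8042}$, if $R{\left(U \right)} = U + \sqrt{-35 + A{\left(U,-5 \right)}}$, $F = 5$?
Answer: $\frac{87}{8042} - \frac{i \sqrt{122}}{8042} \approx 0.010818 - 0.0013735 i$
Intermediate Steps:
$A{\left(s,z \right)} = s$
$R{\left(U \right)} = U + \sqrt{-35 + U}$
$\frac{R{\left(-87 \right)}}{-8042} = \frac{-87 + \sqrt{-35 - 87}}{-8042} = \left(-87 + \sqrt{-122}\right) \left(- \frac{1}{8042}\right) = \left(-87 + i \sqrt{122}\right) \left(- \frac{1}{8042}\right) = \frac{87}{8042} - \frac{i \sqrt{122}}{8042}$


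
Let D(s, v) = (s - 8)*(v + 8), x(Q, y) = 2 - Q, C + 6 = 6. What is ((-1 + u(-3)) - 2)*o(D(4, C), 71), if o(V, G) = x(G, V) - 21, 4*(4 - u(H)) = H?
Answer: -315/2 ≈ -157.50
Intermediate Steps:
C = 0 (C = -6 + 6 = 0)
u(H) = 4 - H/4
D(s, v) = (-8 + s)*(8 + v)
o(V, G) = -19 - G (o(V, G) = (2 - G) - 21 = -19 - G)
((-1 + u(-3)) - 2)*o(D(4, C), 71) = ((-1 + (4 - 1/4*(-3))) - 2)*(-19 - 1*71) = ((-1 + (4 + 3/4)) - 2)*(-19 - 71) = ((-1 + 19/4) - 2)*(-90) = (15/4 - 2)*(-90) = (7/4)*(-90) = -315/2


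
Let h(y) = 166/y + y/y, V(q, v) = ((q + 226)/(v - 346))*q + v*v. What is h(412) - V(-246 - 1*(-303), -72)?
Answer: -5828159/1133 ≈ -5144.0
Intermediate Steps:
V(q, v) = v² + q*(226 + q)/(-346 + v) (V(q, v) = ((226 + q)/(-346 + v))*q + v² = q*(226 + q)/(-346 + v) + v² = v² + q*(226 + q)/(-346 + v))
h(y) = 1 + 166/y (h(y) = 166/y + 1 = 1 + 166/y)
h(412) - V(-246 - 1*(-303), -72) = (166 + 412)/412 - ((-246 - 1*(-303))² + (-72)³ - 346*(-72)² + 226*(-246 - 1*(-303)))/(-346 - 72) = (1/412)*578 - ((-246 + 303)² - 373248 - 346*5184 + 226*(-246 + 303))/(-418) = 289/206 - (-1)*(57² - 373248 - 1793664 + 226*57)/418 = 289/206 - (-1)*(3249 - 373248 - 1793664 + 12882)/418 = 289/206 - (-1)*(-2150781)/418 = 289/206 - 1*113199/22 = 289/206 - 113199/22 = -5828159/1133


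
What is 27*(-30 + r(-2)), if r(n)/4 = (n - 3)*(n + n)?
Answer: 1350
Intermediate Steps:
r(n) = 8*n*(-3 + n) (r(n) = 4*((n - 3)*(n + n)) = 4*((-3 + n)*(2*n)) = 4*(2*n*(-3 + n)) = 8*n*(-3 + n))
27*(-30 + r(-2)) = 27*(-30 + 8*(-2)*(-3 - 2)) = 27*(-30 + 8*(-2)*(-5)) = 27*(-30 + 80) = 27*50 = 1350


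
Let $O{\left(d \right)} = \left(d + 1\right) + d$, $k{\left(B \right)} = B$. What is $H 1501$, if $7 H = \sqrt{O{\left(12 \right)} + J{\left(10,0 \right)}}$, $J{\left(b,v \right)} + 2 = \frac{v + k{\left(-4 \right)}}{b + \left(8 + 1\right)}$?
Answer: $\frac{79 \sqrt{8227}}{7} \approx 1023.6$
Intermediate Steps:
$J{\left(b,v \right)} = -2 + \frac{-4 + v}{9 + b}$ ($J{\left(b,v \right)} = -2 + \frac{v - 4}{b + \left(8 + 1\right)} = -2 + \frac{-4 + v}{b + 9} = -2 + \frac{-4 + v}{9 + b}$)
$O{\left(d \right)} = 1 + 2 d$ ($O{\left(d \right)} = \left(1 + d\right) + d = 1 + 2 d$)
$H = \frac{\sqrt{8227}}{133}$ ($H = \frac{\sqrt{\left(1 + 2 \cdot 12\right) + \frac{-22 + 0 - 20}{9 + 10}}}{7} = \frac{\sqrt{\left(1 + 24\right) + \frac{-22 + 0 - 20}{19}}}{7} = \frac{\sqrt{25 + \frac{1}{19} \left(-42\right)}}{7} = \frac{\sqrt{25 - \frac{42}{19}}}{7} = \frac{\sqrt{\frac{433}{19}}}{7} = \frac{\frac{1}{19} \sqrt{8227}}{7} = \frac{\sqrt{8227}}{133} \approx 0.68198$)
$H 1501 = \frac{\sqrt{8227}}{133} \cdot 1501 = \frac{79 \sqrt{8227}}{7}$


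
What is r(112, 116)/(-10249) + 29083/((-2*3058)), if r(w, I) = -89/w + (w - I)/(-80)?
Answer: -41729395787/8775603760 ≈ -4.7552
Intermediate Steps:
r(w, I) = -89/w - w/80 + I/80 (r(w, I) = -89/w + (w - I)*(-1/80) = -89/w + (-w/80 + I/80) = -89/w - w/80 + I/80)
r(112, 116)/(-10249) + 29083/((-2*3058)) = ((1/80)*(-7120 + 112*(116 - 1*112))/112)/(-10249) + 29083/((-2*3058)) = ((1/80)*(1/112)*(-7120 + 112*(116 - 112)))*(-1/10249) + 29083/(-6116) = ((1/80)*(1/112)*(-7120 + 112*4))*(-1/10249) + 29083*(-1/6116) = ((1/80)*(1/112)*(-7120 + 448))*(-1/10249) - 29083/6116 = ((1/80)*(1/112)*(-6672))*(-1/10249) - 29083/6116 = -417/560*(-1/10249) - 29083/6116 = 417/5739440 - 29083/6116 = -41729395787/8775603760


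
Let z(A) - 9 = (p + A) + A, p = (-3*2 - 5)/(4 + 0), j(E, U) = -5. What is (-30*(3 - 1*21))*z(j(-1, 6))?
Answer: -2025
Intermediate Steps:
p = -11/4 (p = (-6 - 5)/4 = -11*1/4 = -11/4 ≈ -2.7500)
z(A) = 25/4 + 2*A (z(A) = 9 + ((-11/4 + A) + A) = 9 + (-11/4 + 2*A) = 25/4 + 2*A)
(-30*(3 - 1*21))*z(j(-1, 6)) = (-30*(3 - 1*21))*(25/4 + 2*(-5)) = (-30*(3 - 21))*(25/4 - 10) = -30*(-18)*(-15/4) = 540*(-15/4) = -2025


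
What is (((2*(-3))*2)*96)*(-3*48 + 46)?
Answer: 112896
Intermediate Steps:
(((2*(-3))*2)*96)*(-3*48 + 46) = (-6*2*96)*(-144 + 46) = -12*96*(-98) = -1152*(-98) = 112896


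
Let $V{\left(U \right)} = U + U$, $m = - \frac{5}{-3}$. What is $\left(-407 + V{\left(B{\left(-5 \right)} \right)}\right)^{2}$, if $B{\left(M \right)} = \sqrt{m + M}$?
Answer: $\frac{496907}{3} - \frac{1628 i \sqrt{30}}{3} \approx 1.6564 \cdot 10^{5} - 2972.3 i$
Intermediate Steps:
$m = \frac{5}{3}$ ($m = \left(-5\right) \left(- \frac{1}{3}\right) = \frac{5}{3} \approx 1.6667$)
$B{\left(M \right)} = \sqrt{\frac{5}{3} + M}$
$V{\left(U \right)} = 2 U$
$\left(-407 + V{\left(B{\left(-5 \right)} \right)}\right)^{2} = \left(-407 + 2 \frac{\sqrt{15 + 9 \left(-5\right)}}{3}\right)^{2} = \left(-407 + 2 \frac{\sqrt{15 - 45}}{3}\right)^{2} = \left(-407 + 2 \frac{\sqrt{-30}}{3}\right)^{2} = \left(-407 + 2 \frac{i \sqrt{30}}{3}\right)^{2} = \left(-407 + \frac{2 i \sqrt{30}}{3}\right)^{2}$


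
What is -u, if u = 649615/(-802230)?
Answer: 129923/160446 ≈ 0.80976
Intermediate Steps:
u = -129923/160446 (u = 649615*(-1/802230) = -129923/160446 ≈ -0.80976)
-u = -1*(-129923/160446) = 129923/160446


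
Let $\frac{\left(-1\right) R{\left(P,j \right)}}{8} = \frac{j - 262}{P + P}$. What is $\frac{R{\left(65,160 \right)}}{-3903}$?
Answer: $- \frac{136}{84565} \approx -0.0016082$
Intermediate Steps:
$R{\left(P,j \right)} = - \frac{4 \left(-262 + j\right)}{P}$ ($R{\left(P,j \right)} = - 8 \frac{j - 262}{P + P} = - 8 \frac{-262 + j}{2 P} = - \frac{4 \left(-262 + j\right)}{P}$)
$\frac{R{\left(65,160 \right)}}{-3903} = \frac{4 \cdot \frac{1}{65} \left(262 - 160\right)}{-3903} = 4 \cdot \frac{1}{65} \left(262 - 160\right) \left(- \frac{1}{3903}\right) = 4 \cdot \frac{1}{65} \cdot 102 \left(- \frac{1}{3903}\right) = \frac{408}{65} \left(- \frac{1}{3903}\right) = - \frac{136}{84565}$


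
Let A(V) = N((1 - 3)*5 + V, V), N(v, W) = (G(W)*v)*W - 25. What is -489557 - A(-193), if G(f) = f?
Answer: 7072015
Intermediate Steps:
N(v, W) = -25 + v*W**2 (N(v, W) = (W*v)*W - 25 = v*W**2 - 25 = -25 + v*W**2)
A(V) = -25 + V**2*(-10 + V) (A(V) = -25 + ((1 - 3)*5 + V)*V**2 = -25 + (-2*5 + V)*V**2 = -25 + (-10 + V)*V**2 = -25 + V**2*(-10 + V))
-489557 - A(-193) = -489557 - (-25 + (-193)**2*(-10 - 193)) = -489557 - (-25 + 37249*(-203)) = -489557 - (-25 - 7561547) = -489557 - 1*(-7561572) = -489557 + 7561572 = 7072015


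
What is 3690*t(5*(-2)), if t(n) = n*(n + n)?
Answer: 738000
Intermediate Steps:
t(n) = 2*n² (t(n) = n*(2*n) = 2*n²)
3690*t(5*(-2)) = 3690*(2*(5*(-2))²) = 3690*(2*(-10)²) = 3690*(2*100) = 3690*200 = 738000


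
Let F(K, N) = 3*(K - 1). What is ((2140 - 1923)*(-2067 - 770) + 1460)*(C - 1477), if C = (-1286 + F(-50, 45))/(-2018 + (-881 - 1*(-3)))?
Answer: 2626157778057/2896 ≈ 9.0682e+8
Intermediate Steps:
F(K, N) = -3 + 3*K (F(K, N) = 3*(-1 + K) = -3 + 3*K)
C = 1439/2896 (C = (-1286 + (-3 + 3*(-50)))/(-2018 + (-881 - 1*(-3))) = (-1286 + (-3 - 150))/(-2018 + (-881 + 3)) = (-1286 - 153)/(-2018 - 878) = -1439/(-2896) = -1439*(-1/2896) = 1439/2896 ≈ 0.49689)
((2140 - 1923)*(-2067 - 770) + 1460)*(C - 1477) = ((2140 - 1923)*(-2067 - 770) + 1460)*(1439/2896 - 1477) = (217*(-2837) + 1460)*(-4275953/2896) = (-615629 + 1460)*(-4275953/2896) = -614169*(-4275953/2896) = 2626157778057/2896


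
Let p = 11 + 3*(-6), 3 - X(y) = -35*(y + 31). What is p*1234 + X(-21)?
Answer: -8285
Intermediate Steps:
X(y) = 1088 + 35*y (X(y) = 3 - (-35)*(y + 31) = 3 - (-35)*(31 + y) = 3 - (-1085 - 35*y) = 3 + (1085 + 35*y) = 1088 + 35*y)
p = -7 (p = 11 - 18 = -7)
p*1234 + X(-21) = -7*1234 + (1088 + 35*(-21)) = -8638 + (1088 - 735) = -8638 + 353 = -8285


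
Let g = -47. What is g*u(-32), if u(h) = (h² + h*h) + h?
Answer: -94752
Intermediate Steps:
u(h) = h + 2*h² (u(h) = (h² + h²) + h = 2*h² + h = h + 2*h²)
g*u(-32) = -(-1504)*(1 + 2*(-32)) = -(-1504)*(1 - 64) = -(-1504)*(-63) = -47*2016 = -94752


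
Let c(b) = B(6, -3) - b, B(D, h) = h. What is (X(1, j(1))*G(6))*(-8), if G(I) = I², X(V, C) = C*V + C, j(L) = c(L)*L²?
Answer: 2304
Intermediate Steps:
c(b) = -3 - b
j(L) = L²*(-3 - L) (j(L) = (-3 - L)*L² = L²*(-3 - L))
X(V, C) = C + C*V
(X(1, j(1))*G(6))*(-8) = (((1²*(-3 - 1*1))*(1 + 1))*6²)*(-8) = (((1*(-3 - 1))*2)*36)*(-8) = (((1*(-4))*2)*36)*(-8) = (-4*2*36)*(-8) = -8*36*(-8) = -288*(-8) = 2304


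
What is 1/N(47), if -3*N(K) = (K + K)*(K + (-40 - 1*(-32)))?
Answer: -1/1222 ≈ -0.00081833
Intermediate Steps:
N(K) = -2*K*(-8 + K)/3 (N(K) = -(K + K)*(K + (-40 - 1*(-32)))/3 = -2*K*(K + (-40 + 32))/3 = -2*K*(K - 8)/3 = -2*K*(-8 + K)/3)
1/N(47) = 1/((⅔)*47*(8 - 1*47)) = 1/((⅔)*47*(8 - 47)) = 1/((⅔)*47*(-39)) = 1/(-1222) = -1/1222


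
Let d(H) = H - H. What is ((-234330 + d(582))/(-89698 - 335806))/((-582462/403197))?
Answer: -5248952945/13768883936 ≈ -0.38122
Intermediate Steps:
d(H) = 0
((-234330 + d(582))/(-89698 - 335806))/((-582462/403197)) = ((-234330 + 0)/(-89698 - 335806))/((-582462/403197)) = (-234330/(-425504))/((-582462*1/403197)) = (-234330*(-1/425504))/(-194154/134399) = (117165/212752)*(-134399/194154) = -5248952945/13768883936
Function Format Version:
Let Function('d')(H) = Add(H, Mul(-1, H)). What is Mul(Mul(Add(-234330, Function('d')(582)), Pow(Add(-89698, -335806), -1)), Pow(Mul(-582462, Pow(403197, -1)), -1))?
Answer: Rational(-5248952945, 13768883936) ≈ -0.38122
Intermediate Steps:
Function('d')(H) = 0
Mul(Mul(Add(-234330, Function('d')(582)), Pow(Add(-89698, -335806), -1)), Pow(Mul(-582462, Pow(403197, -1)), -1)) = Mul(Mul(Add(-234330, 0), Pow(Add(-89698, -335806), -1)), Pow(Mul(-582462, Pow(403197, -1)), -1)) = Mul(Mul(-234330, Pow(-425504, -1)), Pow(Mul(-582462, Rational(1, 403197)), -1)) = Mul(Mul(-234330, Rational(-1, 425504)), Pow(Rational(-194154, 134399), -1)) = Mul(Rational(117165, 212752), Rational(-134399, 194154)) = Rational(-5248952945, 13768883936)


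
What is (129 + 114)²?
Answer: 59049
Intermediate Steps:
(129 + 114)² = 243² = 59049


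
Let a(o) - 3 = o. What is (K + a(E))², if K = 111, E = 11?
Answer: 15625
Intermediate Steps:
a(o) = 3 + o
(K + a(E))² = (111 + (3 + 11))² = (111 + 14)² = 125² = 15625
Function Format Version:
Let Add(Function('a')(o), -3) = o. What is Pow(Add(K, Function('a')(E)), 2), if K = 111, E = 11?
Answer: 15625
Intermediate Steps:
Function('a')(o) = Add(3, o)
Pow(Add(K, Function('a')(E)), 2) = Pow(Add(111, Add(3, 11)), 2) = Pow(Add(111, 14), 2) = Pow(125, 2) = 15625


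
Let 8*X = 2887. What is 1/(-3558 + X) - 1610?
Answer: -41178978/25577 ≈ -1610.0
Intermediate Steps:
X = 2887/8 (X = (⅛)*2887 = 2887/8 ≈ 360.88)
1/(-3558 + X) - 1610 = 1/(-3558 + 2887/8) - 1610 = 1/(-25577/8) - 1610 = -8/25577 - 1610 = -41178978/25577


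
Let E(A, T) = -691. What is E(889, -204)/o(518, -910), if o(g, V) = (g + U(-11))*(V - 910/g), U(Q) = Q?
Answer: 25567/17103645 ≈ 0.0014948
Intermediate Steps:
o(g, V) = (-11 + g)*(V - 910/g) (o(g, V) = (g - 11)*(V - 910/g) = (-11 + g)*(V - 910/g))
E(889, -204)/o(518, -910) = -691/(-910 - 11*(-910) + 10010/518 - 910*518) = -691/(-910 + 10010 + 10010*(1/518) - 471380) = -691/(-910 + 10010 + 715/37 - 471380) = -691/(-17103645/37) = -691*(-37/17103645) = 25567/17103645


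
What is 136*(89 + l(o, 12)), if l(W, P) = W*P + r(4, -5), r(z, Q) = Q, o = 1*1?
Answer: 13056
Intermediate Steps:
o = 1
l(W, P) = -5 + P*W (l(W, P) = W*P - 5 = P*W - 5 = -5 + P*W)
136*(89 + l(o, 12)) = 136*(89 + (-5 + 12*1)) = 136*(89 + (-5 + 12)) = 136*(89 + 7) = 136*96 = 13056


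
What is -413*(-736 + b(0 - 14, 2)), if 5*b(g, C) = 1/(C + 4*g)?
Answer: 82071773/270 ≈ 3.0397e+5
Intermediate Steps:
b(g, C) = 1/(5*(C + 4*g))
-413*(-736 + b(0 - 14, 2)) = -413*(-736 + 1/(5*(2 + 4*(0 - 14)))) = -413*(-736 + 1/(5*(2 + 4*(-14)))) = -413*(-736 + 1/(5*(2 - 56))) = -413*(-736 + (⅕)/(-54)) = -413*(-736 + (⅕)*(-1/54)) = -413*(-736 - 1/270) = -413*(-198721/270) = 82071773/270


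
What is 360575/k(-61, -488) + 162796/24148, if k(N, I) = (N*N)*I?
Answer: 71726406477/10962274376 ≈ 6.5430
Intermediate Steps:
k(N, I) = I*N² (k(N, I) = N²*I = I*N²)
360575/k(-61, -488) + 162796/24148 = 360575/((-488*(-61)²)) + 162796/24148 = 360575/((-488*3721)) + 162796*(1/24148) = 360575/(-1815848) + 40699/6037 = 360575*(-1/1815848) + 40699/6037 = -360575/1815848 + 40699/6037 = 71726406477/10962274376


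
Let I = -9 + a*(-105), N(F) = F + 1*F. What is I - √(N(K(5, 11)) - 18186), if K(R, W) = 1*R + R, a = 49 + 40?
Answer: -9354 - I*√18166 ≈ -9354.0 - 134.78*I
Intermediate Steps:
a = 89
K(R, W) = 2*R (K(R, W) = R + R = 2*R)
N(F) = 2*F (N(F) = F + F = 2*F)
I = -9354 (I = -9 + 89*(-105) = -9 - 9345 = -9354)
I - √(N(K(5, 11)) - 18186) = -9354 - √(2*(2*5) - 18186) = -9354 - √(2*10 - 18186) = -9354 - √(20 - 18186) = -9354 - √(-18166) = -9354 - I*√18166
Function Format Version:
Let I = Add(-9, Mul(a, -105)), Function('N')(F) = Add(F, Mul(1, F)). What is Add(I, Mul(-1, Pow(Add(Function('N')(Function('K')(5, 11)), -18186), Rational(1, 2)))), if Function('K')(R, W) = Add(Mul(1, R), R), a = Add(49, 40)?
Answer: Add(-9354, Mul(-1, I, Pow(18166, Rational(1, 2)))) ≈ Add(-9354.0, Mul(-134.78, I))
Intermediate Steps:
a = 89
Function('K')(R, W) = Mul(2, R) (Function('K')(R, W) = Add(R, R) = Mul(2, R))
Function('N')(F) = Mul(2, F) (Function('N')(F) = Add(F, F) = Mul(2, F))
I = -9354 (I = Add(-9, Mul(89, -105)) = Add(-9, -9345) = -9354)
Add(I, Mul(-1, Pow(Add(Function('N')(Function('K')(5, 11)), -18186), Rational(1, 2)))) = Add(-9354, Mul(-1, Pow(Add(Mul(2, Mul(2, 5)), -18186), Rational(1, 2)))) = Add(-9354, Mul(-1, Pow(Add(Mul(2, 10), -18186), Rational(1, 2)))) = Add(-9354, Mul(-1, Pow(Add(20, -18186), Rational(1, 2)))) = Add(-9354, Mul(-1, Pow(-18166, Rational(1, 2)))) = Add(-9354, Mul(-1, Mul(I, Pow(18166, Rational(1, 2))))) = Add(-9354, Mul(-1, I, Pow(18166, Rational(1, 2))))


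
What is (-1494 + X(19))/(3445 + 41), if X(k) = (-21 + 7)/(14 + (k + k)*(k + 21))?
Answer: -1145905/2673762 ≈ -0.42857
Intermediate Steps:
X(k) = -14/(14 + 2*k*(21 + k)) (X(k) = -14/(14 + (2*k)*(21 + k)) = -14/(14 + 2*k*(21 + k)))
(-1494 + X(19))/(3445 + 41) = (-1494 - 7/(7 + 19² + 21*19))/(3445 + 41) = (-1494 - 7/(7 + 361 + 399))/3486 = (-1494 - 7/767)*(1/3486) = -1145905/767*1/3486 = -1145905/2673762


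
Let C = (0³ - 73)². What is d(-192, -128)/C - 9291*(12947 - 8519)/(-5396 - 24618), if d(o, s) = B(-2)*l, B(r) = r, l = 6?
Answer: 109618810062/79972303 ≈ 1370.7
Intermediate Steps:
d(o, s) = -12 (d(o, s) = -2*6 = -12)
C = 5329 (C = (0 - 73)² = (-73)² = 5329)
d(-192, -128)/C - 9291*(12947 - 8519)/(-5396 - 24618) = -12/5329 - 9291*(12947 - 8519)/(-5396 - 24618) = -12*1/5329 - 9291/((-30014/4428)) = -12/5329 - 9291/((-30014*1/4428)) = -12/5329 - 9291/(-15007/2214) = -12/5329 - 9291*(-2214/15007) = -12/5329 + 20570274/15007 = 109618810062/79972303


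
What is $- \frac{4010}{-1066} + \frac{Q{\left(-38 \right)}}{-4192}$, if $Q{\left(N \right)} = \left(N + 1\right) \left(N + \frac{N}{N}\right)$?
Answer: $\frac{7675283}{2234336} \approx 3.4352$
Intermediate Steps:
$Q{\left(N \right)} = \left(1 + N\right)^{2}$ ($Q{\left(N \right)} = \left(1 + N\right) \left(N + 1\right) = \left(1 + N\right) \left(1 + N\right) = \left(1 + N\right)^{2}$)
$- \frac{4010}{-1066} + \frac{Q{\left(-38 \right)}}{-4192} = - \frac{4010}{-1066} + \frac{1 + \left(-38\right)^{2} + 2 \left(-38\right)}{-4192} = \left(-4010\right) \left(- \frac{1}{1066}\right) + \left(1 + 1444 - 76\right) \left(- \frac{1}{4192}\right) = \frac{2005}{533} + 1369 \left(- \frac{1}{4192}\right) = \frac{2005}{533} - \frac{1369}{4192} = \frac{7675283}{2234336}$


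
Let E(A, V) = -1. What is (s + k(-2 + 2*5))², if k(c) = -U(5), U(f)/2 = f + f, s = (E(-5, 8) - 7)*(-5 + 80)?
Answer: 384400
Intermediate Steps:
s = -600 (s = (-1 - 7)*(-5 + 80) = -8*75 = -600)
U(f) = 4*f (U(f) = 2*(f + f) = 2*(2*f) = 4*f)
k(c) = -20 (k(c) = -4*5 = -1*20 = -20)
(s + k(-2 + 2*5))² = (-600 - 20)² = (-620)² = 384400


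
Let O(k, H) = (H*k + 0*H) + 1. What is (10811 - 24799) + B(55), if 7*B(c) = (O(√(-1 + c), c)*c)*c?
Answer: -94891/7 + 499125*√6/7 ≈ 1.6110e+5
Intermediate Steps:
O(k, H) = 1 + H*k (O(k, H) = (H*k + 0) + 1 = H*k + 1 = 1 + H*k)
B(c) = c²*(1 + c*√(-1 + c))/7 (B(c) = (((1 + c*√(-1 + c))*c)*c)/7 = ((c*(1 + c*√(-1 + c)))*c)/7 = (c²*(1 + c*√(-1 + c)))/7 = c²*(1 + c*√(-1 + c))/7)
(10811 - 24799) + B(55) = (10811 - 24799) + (⅐)*55²*(1 + 55*√(-1 + 55)) = -13988 + (⅐)*3025*(1 + 55*√54) = -13988 + (⅐)*3025*(1 + 55*(3*√6)) = -13988 + (⅐)*3025*(1 + 165*√6) = -13988 + (3025/7 + 499125*√6/7) = -94891/7 + 499125*√6/7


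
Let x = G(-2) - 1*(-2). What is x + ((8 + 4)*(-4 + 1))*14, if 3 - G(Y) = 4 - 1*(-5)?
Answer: -508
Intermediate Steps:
G(Y) = -6 (G(Y) = 3 - (4 - 1*(-5)) = 3 - (4 + 5) = 3 - 1*9 = 3 - 9 = -6)
x = -4 (x = -6 - 1*(-2) = -6 + 2 = -4)
x + ((8 + 4)*(-4 + 1))*14 = -4 + ((8 + 4)*(-4 + 1))*14 = -4 + (12*(-3))*14 = -4 - 36*14 = -4 - 504 = -508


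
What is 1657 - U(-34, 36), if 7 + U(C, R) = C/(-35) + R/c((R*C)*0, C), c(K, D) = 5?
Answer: 57954/35 ≈ 1655.8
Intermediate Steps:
U(C, R) = -7 - C/35 + R/5 (U(C, R) = -7 + (C/(-35) + R/5) = -7 + (C*(-1/35) + R*(1/5)) = -7 + (-C/35 + R/5) = -7 - C/35 + R/5)
1657 - U(-34, 36) = 1657 - (-7 - 1/35*(-34) + (1/5)*36) = 1657 - (-7 + 34/35 + 36/5) = 1657 - 1*41/35 = 1657 - 41/35 = 57954/35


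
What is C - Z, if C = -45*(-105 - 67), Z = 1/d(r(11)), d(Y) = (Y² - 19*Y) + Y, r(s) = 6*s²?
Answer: 3978421919/514008 ≈ 7740.0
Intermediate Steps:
d(Y) = Y² - 18*Y
Z = 1/514008 (Z = 1/((6*11²)*(-18 + 6*11²)) = 1/((6*121)*(-18 + 6*121)) = 1/(726*(-18 + 726)) = 1/(726*708) = 1/514008 ≈ 1.9455e-6)
C = 7740 (C = -45*(-172) = 7740)
C - Z = 7740 - 1*1/514008 = 7740 - 1/514008 = 3978421919/514008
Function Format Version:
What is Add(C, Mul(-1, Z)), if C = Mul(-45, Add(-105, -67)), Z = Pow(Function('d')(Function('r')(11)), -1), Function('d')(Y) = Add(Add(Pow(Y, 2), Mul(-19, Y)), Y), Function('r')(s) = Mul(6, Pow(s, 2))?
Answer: Rational(3978421919, 514008) ≈ 7740.0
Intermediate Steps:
Function('d')(Y) = Add(Pow(Y, 2), Mul(-18, Y))
Z = Rational(1, 514008) (Z = Pow(Mul(Mul(6, Pow(11, 2)), Add(-18, Mul(6, Pow(11, 2)))), -1) = Pow(Mul(Mul(6, 121), Add(-18, Mul(6, 121))), -1) = Pow(Mul(726, Add(-18, 726)), -1) = Pow(Mul(726, 708), -1) = Pow(514008, -1) = Rational(1, 514008) ≈ 1.9455e-6)
C = 7740 (C = Mul(-45, -172) = 7740)
Add(C, Mul(-1, Z)) = Add(7740, Mul(-1, Rational(1, 514008))) = Add(7740, Rational(-1, 514008)) = Rational(3978421919, 514008)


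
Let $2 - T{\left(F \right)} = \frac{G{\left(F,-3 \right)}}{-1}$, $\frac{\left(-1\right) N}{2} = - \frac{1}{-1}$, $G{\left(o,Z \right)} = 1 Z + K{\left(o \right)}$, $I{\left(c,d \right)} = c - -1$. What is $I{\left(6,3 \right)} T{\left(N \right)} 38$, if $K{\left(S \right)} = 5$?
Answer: $1064$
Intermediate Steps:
$I{\left(c,d \right)} = 1 + c$ ($I{\left(c,d \right)} = c + 1 = 1 + c$)
$G{\left(o,Z \right)} = 5 + Z$ ($G{\left(o,Z \right)} = 1 Z + 5 = Z + 5 = 5 + Z$)
$N = -2$ ($N = - 2 \left(- \frac{1}{-1}\right) = - 2 \left(\left(-1\right) \left(-1\right)\right) = \left(-2\right) 1 = -2$)
$T{\left(F \right)} = 4$ ($T{\left(F \right)} = 2 - \frac{5 - 3}{-1} = 2 - 2 \left(-1\right) = 2 - -2 = 2 + 2 = 4$)
$I{\left(6,3 \right)} T{\left(N \right)} 38 = \left(1 + 6\right) 4 \cdot 38 = 7 \cdot 4 \cdot 38 = 28 \cdot 38 = 1064$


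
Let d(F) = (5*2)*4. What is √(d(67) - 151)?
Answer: I*√111 ≈ 10.536*I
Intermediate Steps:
d(F) = 40 (d(F) = 10*4 = 40)
√(d(67) - 151) = √(40 - 151) = √(-111) = I*√111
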